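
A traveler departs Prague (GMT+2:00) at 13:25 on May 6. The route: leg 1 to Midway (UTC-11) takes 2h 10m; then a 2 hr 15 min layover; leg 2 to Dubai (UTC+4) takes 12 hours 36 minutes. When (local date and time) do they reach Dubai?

Convert departure to UTC: 13:25 − 2:00 = 11:25 UTC on May 6.
Add 2 hours 10 minutes leg 1 → 13:35 UTC.
Add 2 hours and 15 minutes layover in Midway → 15:50 UTC.
Add 12 hours 36 minutes leg 2 → 04:26 UTC (May 7).
Dubai is UTC+4:00, so local arrival = 04:26 + 4:00 = 08:26 on May 7.

08:26 on May 7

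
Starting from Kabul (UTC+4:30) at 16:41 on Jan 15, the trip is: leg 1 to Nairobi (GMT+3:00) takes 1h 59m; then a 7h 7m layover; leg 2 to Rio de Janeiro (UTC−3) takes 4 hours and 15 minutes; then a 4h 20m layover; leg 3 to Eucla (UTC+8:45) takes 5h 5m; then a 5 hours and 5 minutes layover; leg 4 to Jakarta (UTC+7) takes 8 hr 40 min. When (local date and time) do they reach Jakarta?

Convert departure to UTC: 16:41 − 4:30 = 12:11 UTC on Jan 15.
Add 1 hour 59 minutes leg 1 → 14:10 UTC.
Add 7 hours and 7 minutes layover in Nairobi → 21:17 UTC.
Add 4 hours and 15 minutes leg 2 → 01:32 UTC (Jan 16).
Add 4 hours and 20 minutes layover in Rio de Janeiro → 05:52 UTC.
Add 5 hours 5 minutes leg 3 → 10:57 UTC.
Add 5 hours 5 minutes layover in Eucla → 16:02 UTC.
Add 8 hours 40 minutes leg 4 → 00:42 UTC (Jan 17).
Jakarta is UTC+7:00, so local arrival = 00:42 + 7:00 = 07:42 on Jan 17.

07:42 on January 17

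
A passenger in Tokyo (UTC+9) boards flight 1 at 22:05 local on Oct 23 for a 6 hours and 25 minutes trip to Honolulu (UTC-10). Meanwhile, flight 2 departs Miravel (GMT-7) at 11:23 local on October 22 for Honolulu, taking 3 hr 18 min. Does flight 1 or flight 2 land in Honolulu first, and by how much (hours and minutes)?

the second, by 21 hours 49 minutes

Flight 1 in UTC: 22:05 − 9:00 = 13:05 on Oct 23.
+6 hours and 25 minutes → arrive 19:30 UTC on Oct 23.
Flight 2 in UTC: 11:23 + 7:00 = 18:23 on Oct 22.
+3 hours 18 minutes → arrive 21:41 UTC on Oct 22.
Flight 2 lands earlier by 21 hours 49 minutes.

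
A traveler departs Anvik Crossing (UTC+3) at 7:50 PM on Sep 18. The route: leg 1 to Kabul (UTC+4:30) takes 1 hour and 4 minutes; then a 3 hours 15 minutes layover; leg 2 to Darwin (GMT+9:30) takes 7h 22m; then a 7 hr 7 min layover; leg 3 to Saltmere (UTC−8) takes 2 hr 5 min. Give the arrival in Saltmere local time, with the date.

5:43 AM on September 19

Convert departure to UTC: 7:50 PM − 3:00 = 4:50 PM UTC on Sep 18.
Add 1 hour 4 minutes leg 1 → 5:54 PM UTC.
Add 3 hours 15 minutes layover in Kabul → 9:09 PM UTC.
Add 7 hours 22 minutes leg 2 → 4:31 AM UTC (Sep 19).
Add 7 hours 7 minutes layover in Darwin → 11:38 AM UTC.
Add 2 hours 5 minutes leg 3 → 1:43 PM UTC.
Saltmere is UTC−8:00, so local arrival = 1:43 PM − 8:00 = 5:43 AM on Sep 19.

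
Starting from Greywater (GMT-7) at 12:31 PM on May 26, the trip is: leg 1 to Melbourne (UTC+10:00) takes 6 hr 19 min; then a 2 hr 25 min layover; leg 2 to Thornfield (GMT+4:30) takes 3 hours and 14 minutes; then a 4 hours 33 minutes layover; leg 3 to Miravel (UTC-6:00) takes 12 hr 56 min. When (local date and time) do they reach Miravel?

6:58 PM on May 27

Convert departure to UTC: 12:31 PM + 7:00 = 7:31 PM UTC on May 26.
Add 6 hours 19 minutes leg 1 → 1:50 AM UTC (May 27).
Add 2 hours 25 minutes layover in Melbourne → 4:15 AM UTC.
Add 3 hours and 14 minutes leg 2 → 7:29 AM UTC.
Add 4 hours and 33 minutes layover in Thornfield → 12:02 PM UTC.
Add 12 hours and 56 minutes leg 3 → 12:58 AM UTC (May 28).
Miravel is UTC−6:00, so local arrival = 12:58 AM − 6:00 = 6:58 PM on May 27.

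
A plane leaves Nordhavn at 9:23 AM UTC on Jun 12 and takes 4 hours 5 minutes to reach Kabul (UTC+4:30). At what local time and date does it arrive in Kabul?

Departure is given in UTC: 9:23 AM on Jun 12.
Add 4 hours and 5 minutes → 1:28 PM UTC.
Kabul is UTC+4:30: 1:28 PM + 4:30 = 5:58 PM on Jun 12.

5:58 PM on Jun 12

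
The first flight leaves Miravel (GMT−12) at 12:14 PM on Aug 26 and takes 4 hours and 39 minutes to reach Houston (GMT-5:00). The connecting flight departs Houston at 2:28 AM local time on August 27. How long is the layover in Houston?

2 hours 35 minutes

Convert departure to UTC: 12:14 PM + 12:00 = 12:14 AM UTC on Aug 27.
Add 4 hours and 39 minutes flight time → 4:53 AM UTC.
Houston is UTC−5:00, so local arrival = 4:53 AM − 5:00 = 11:53 PM on Aug 26.
Layover = 2:28 AM − 11:53 PM (+1 day) = 2 hours 35 minutes.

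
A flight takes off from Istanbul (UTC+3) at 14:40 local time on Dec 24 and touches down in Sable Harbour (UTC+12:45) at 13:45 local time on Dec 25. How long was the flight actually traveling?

Departure in UTC: 14:40 − 3:00 = 11:40 on Dec 24.
Arrival in UTC: 13:45 − 12:45 = 01:00 on Dec 25.
Elapsed = 01:00 − 11:40 (+1 day) = 13 hours 20 minutes.

13 hours 20 minutes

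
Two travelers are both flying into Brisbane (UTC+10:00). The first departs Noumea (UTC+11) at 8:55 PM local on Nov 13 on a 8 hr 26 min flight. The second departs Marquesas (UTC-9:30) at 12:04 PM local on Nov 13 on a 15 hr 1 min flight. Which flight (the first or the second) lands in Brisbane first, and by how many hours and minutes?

Flight 1 in UTC: 8:55 PM − 11:00 = 9:55 AM on Nov 13.
+8 hours and 26 minutes → arrive 6:21 PM UTC on Nov 13.
Flight 2 in UTC: 12:04 PM + 9:30 = 9:34 PM on Nov 13.
+15 hours and 1 minute → arrive 12:35 PM UTC on Nov 14.
Flight 1 lands earlier by 18 hours 14 minutes.

the first, by 18 hours 14 minutes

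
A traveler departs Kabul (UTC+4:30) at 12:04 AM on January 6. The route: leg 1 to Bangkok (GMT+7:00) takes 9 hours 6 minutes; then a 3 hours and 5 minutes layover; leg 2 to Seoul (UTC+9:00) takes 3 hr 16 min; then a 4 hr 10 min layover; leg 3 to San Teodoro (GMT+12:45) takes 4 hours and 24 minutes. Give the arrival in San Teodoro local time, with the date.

Convert departure to UTC: 12:04 AM − 4:30 = 7:34 PM UTC on Jan 5.
Add 9 hours and 6 minutes leg 1 → 4:40 AM UTC (Jan 6).
Add 3 hours and 5 minutes layover in Bangkok → 7:45 AM UTC.
Add 3 hours and 16 minutes leg 2 → 11:01 AM UTC.
Add 4 hours and 10 minutes layover in Seoul → 3:11 PM UTC.
Add 4 hours and 24 minutes leg 3 → 7:35 PM UTC.
San Teodoro is UTC+12:45, so local arrival = 7:35 PM + 12:45 = 8:20 AM on Jan 7.

8:20 AM on January 7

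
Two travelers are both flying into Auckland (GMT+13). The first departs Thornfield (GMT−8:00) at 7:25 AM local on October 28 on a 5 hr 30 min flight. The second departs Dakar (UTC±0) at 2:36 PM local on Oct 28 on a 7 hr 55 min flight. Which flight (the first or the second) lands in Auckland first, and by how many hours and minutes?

the first, by 1 hour 36 minutes

Flight 1 in UTC: 7:25 AM + 8:00 = 3:25 PM on Oct 28.
+5 hours 30 minutes → arrive 8:55 PM UTC on Oct 28.
Flight 2 departs at 2:36 PM UTC (Oct 28).
+7 hours 55 minutes → arrive 10:31 PM UTC on Oct 28.
Flight 1 lands earlier by 1 hour 36 minutes.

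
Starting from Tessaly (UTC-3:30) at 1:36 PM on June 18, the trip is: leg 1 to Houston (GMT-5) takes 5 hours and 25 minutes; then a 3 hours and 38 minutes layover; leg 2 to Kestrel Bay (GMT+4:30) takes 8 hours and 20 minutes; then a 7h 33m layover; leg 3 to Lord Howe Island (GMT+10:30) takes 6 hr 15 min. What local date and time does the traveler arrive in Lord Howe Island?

10:47 AM on June 20

Convert departure to UTC: 1:36 PM + 3:30 = 5:06 PM UTC on Jun 18.
Add 5 hours and 25 minutes leg 1 → 10:31 PM UTC.
Add 3 hours and 38 minutes layover in Houston → 2:09 AM UTC (Jun 19).
Add 8 hours 20 minutes leg 2 → 10:29 AM UTC.
Add 7 hours 33 minutes layover in Kestrel Bay → 6:02 PM UTC.
Add 6 hours 15 minutes leg 3 → 12:17 AM UTC (Jun 20).
Lord Howe Island is UTC+10:30, so local arrival = 12:17 AM + 10:30 = 10:47 AM on Jun 20.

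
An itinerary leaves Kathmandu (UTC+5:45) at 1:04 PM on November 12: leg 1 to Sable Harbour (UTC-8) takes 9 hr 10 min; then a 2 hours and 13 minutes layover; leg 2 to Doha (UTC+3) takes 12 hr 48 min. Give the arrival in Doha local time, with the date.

Convert departure to UTC: 1:04 PM − 5:45 = 7:19 AM UTC on Nov 12.
Add 9 hours and 10 minutes leg 1 → 4:29 PM UTC.
Add 2 hours 13 minutes layover in Sable Harbour → 6:42 PM UTC.
Add 12 hours 48 minutes leg 2 → 7:30 AM UTC (Nov 13).
Doha is UTC+3:00, so local arrival = 7:30 AM + 3:00 = 10:30 AM on Nov 13.

10:30 AM on November 13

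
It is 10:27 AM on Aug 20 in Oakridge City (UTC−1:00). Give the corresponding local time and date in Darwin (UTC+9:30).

Darwin is 10:30 ahead of Oakridge City.
Shift by the zone difference: 10:27 AM + 10:30 = 8:57 PM on Aug 20 in Darwin.

8:57 PM on August 20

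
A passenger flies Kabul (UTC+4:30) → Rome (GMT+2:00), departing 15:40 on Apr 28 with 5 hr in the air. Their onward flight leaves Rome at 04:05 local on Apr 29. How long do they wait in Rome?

9 hours 55 minutes

Convert departure to UTC: 15:40 − 4:30 = 11:10 UTC on Apr 28.
Add 5 hours flight time → 16:10 UTC.
Rome is UTC+2:00, so local arrival = 16:10 + 2:00 = 18:10 on Apr 28.
Layover = 04:05 − 18:10 (+1 day) = 9 hours 55 minutes.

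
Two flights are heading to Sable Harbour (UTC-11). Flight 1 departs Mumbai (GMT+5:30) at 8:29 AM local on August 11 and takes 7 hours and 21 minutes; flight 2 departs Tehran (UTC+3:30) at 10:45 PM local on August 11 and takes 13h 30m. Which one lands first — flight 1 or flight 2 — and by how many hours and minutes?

the first, by 22 hours 25 minutes

Flight 1 in UTC: 8:29 AM − 5:30 = 2:59 AM on Aug 11.
+7 hours 21 minutes → arrive 10:20 AM UTC on Aug 11.
Flight 2 in UTC: 10:45 PM − 3:30 = 7:15 PM on Aug 11.
+13 hours and 30 minutes → arrive 8:45 AM UTC on Aug 12.
Flight 1 lands earlier by 22 hours 25 minutes.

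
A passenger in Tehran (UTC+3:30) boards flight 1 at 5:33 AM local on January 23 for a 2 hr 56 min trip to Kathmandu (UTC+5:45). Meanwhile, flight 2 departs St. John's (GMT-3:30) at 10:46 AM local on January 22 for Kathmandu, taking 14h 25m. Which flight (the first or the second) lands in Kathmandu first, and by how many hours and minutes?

the second, by 18 minutes

Flight 1 in UTC: 5:33 AM − 3:30 = 2:03 AM on Jan 23.
+2 hours 56 minutes → arrive 4:59 AM UTC on Jan 23.
Flight 2 in UTC: 10:46 AM + 3:30 = 2:16 PM on Jan 22.
+14 hours and 25 minutes → arrive 4:41 AM UTC on Jan 23.
Flight 2 lands earlier by 18 minutes.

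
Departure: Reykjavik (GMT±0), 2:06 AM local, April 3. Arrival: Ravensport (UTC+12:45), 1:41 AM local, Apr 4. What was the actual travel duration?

10 hours 50 minutes

Departure is already UTC: 2:06 AM on Apr 3.
Arrival in UTC: 1:41 AM − 12:45 = 12:56 PM on Apr 3.
Elapsed = 12:56 PM − 2:06 AM = 10 hours 50 minutes.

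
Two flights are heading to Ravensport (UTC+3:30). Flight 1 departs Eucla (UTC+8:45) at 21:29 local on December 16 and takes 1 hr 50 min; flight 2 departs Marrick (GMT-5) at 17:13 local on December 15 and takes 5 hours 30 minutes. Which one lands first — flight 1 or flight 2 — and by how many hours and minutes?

the second, by 10 hours 51 minutes

Flight 1 in UTC: 21:29 − 8:45 = 12:44 on Dec 16.
+1 hour 50 minutes → arrive 14:34 UTC on Dec 16.
Flight 2 in UTC: 17:13 + 5:00 = 22:13 on Dec 15.
+5 hours and 30 minutes → arrive 03:43 UTC on Dec 16.
Flight 2 lands earlier by 10 hours 51 minutes.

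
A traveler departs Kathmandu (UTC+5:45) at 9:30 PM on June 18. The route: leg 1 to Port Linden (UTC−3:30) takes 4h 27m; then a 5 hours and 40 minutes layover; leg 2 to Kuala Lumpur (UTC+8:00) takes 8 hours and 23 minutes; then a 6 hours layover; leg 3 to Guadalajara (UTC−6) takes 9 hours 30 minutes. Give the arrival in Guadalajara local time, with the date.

Convert departure to UTC: 9:30 PM − 5:45 = 3:45 PM UTC on Jun 18.
Add 4 hours 27 minutes leg 1 → 8:12 PM UTC.
Add 5 hours and 40 minutes layover in Port Linden → 1:52 AM UTC (Jun 19).
Add 8 hours and 23 minutes leg 2 → 10:15 AM UTC.
Add 6 hours layover in Kuala Lumpur → 4:15 PM UTC.
Add 9 hours 30 minutes leg 3 → 1:45 AM UTC (Jun 20).
Guadalajara is UTC−6:00, so local arrival = 1:45 AM − 6:00 = 7:45 PM on Jun 19.

7:45 PM on June 19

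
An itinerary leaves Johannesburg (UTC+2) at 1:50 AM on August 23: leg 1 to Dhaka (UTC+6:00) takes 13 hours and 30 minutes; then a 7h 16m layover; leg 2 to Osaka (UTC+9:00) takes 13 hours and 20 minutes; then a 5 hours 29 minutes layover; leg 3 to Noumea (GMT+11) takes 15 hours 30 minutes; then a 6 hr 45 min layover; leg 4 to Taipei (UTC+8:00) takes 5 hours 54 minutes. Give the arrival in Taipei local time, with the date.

3:34 AM on Aug 26

Convert departure to UTC: 1:50 AM − 2:00 = 11:50 PM UTC on Aug 22.
Add 13 hours and 30 minutes leg 1 → 1:20 PM UTC (Aug 23).
Add 7 hours and 16 minutes layover in Dhaka → 8:36 PM UTC.
Add 13 hours 20 minutes leg 2 → 9:56 AM UTC (Aug 24).
Add 5 hours 29 minutes layover in Osaka → 3:25 PM UTC.
Add 15 hours 30 minutes leg 3 → 6:55 AM UTC (Aug 25).
Add 6 hours and 45 minutes layover in Noumea → 1:40 PM UTC.
Add 5 hours 54 minutes leg 4 → 7:34 PM UTC.
Taipei is UTC+8:00, so local arrival = 7:34 PM + 8:00 = 3:34 AM on Aug 26.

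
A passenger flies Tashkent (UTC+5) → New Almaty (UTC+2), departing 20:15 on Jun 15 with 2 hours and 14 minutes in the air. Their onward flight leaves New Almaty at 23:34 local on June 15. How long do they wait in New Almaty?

4 hours 5 minutes

Convert departure to UTC: 20:15 − 5:00 = 15:15 UTC on Jun 15.
Add 2 hours 14 minutes flight time → 17:29 UTC.
New Almaty is UTC+2:00, so local arrival = 17:29 + 2:00 = 19:29 on Jun 15.
Layover = 23:34 − 19:29 = 4 hours 5 minutes.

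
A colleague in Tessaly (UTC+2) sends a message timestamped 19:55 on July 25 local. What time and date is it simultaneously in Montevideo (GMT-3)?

14:55 on Jul 25

In UTC: 19:55 − 2:00 = 17:55 on Jul 25.
Montevideo is UTC−3:00: 17:55 − 3:00 = 14:55 on Jul 25.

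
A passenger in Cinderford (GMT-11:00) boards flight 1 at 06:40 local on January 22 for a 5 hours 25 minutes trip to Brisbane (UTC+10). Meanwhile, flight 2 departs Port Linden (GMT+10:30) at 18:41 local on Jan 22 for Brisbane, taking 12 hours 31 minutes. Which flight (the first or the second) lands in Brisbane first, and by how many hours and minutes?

the second, by 2 hours 23 minutes

Flight 1 in UTC: 06:40 + 11:00 = 17:40 on Jan 22.
+5 hours and 25 minutes → arrive 23:05 UTC on Jan 22.
Flight 2 in UTC: 18:41 − 10:30 = 08:11 on Jan 22.
+12 hours and 31 minutes → arrive 20:42 UTC on Jan 22.
Flight 2 lands earlier by 2 hours 23 minutes.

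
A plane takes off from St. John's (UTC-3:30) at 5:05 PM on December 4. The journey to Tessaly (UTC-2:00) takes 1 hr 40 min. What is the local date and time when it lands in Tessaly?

Convert departure to UTC: 5:05 PM + 3:30 = 8:35 PM UTC on Dec 4.
Add 1 hour 40 minutes travel time → 10:15 PM UTC.
Tessaly is UTC−2:00, so local arrival = 10:15 PM − 2:00 = 8:15 PM on Dec 4.

8:15 PM on December 4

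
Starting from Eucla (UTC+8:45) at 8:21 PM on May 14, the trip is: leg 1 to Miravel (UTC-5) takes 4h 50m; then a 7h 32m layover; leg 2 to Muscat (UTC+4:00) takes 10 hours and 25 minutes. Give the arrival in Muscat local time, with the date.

2:23 PM on May 15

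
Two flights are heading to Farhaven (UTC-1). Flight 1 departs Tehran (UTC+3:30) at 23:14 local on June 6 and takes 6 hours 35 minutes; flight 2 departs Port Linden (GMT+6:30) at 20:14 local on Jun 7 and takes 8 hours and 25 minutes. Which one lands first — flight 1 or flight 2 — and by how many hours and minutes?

the first, by 19 hours 50 minutes

Flight 1 in UTC: 23:14 − 3:30 = 19:44 on Jun 6.
+6 hours and 35 minutes → arrive 02:19 UTC on Jun 7.
Flight 2 in UTC: 20:14 − 6:30 = 13:44 on Jun 7.
+8 hours 25 minutes → arrive 22:09 UTC on Jun 7.
Flight 1 lands earlier by 19 hours 50 minutes.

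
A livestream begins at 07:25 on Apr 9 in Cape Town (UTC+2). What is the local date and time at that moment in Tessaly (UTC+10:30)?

15:55 on Apr 9

Tessaly is 8:30 ahead of Cape Town.
Shift by the zone difference: 07:25 + 8:30 = 15:55 on Apr 9 in Tessaly.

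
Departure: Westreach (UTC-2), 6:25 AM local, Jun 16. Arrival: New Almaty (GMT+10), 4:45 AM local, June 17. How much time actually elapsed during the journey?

Departure in UTC: 6:25 AM + 2:00 = 8:25 AM on Jun 16.
Arrival in UTC: 4:45 AM − 10:00 = 6:45 PM on Jun 16.
Elapsed = 6:45 PM − 8:25 AM = 10 hours 20 minutes.

10 hours 20 minutes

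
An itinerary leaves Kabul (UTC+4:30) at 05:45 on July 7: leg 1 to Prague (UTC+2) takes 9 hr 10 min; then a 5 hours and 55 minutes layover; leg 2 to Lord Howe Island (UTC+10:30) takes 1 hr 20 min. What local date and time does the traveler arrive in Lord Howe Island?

Convert departure to UTC: 05:45 − 4:30 = 01:15 UTC on Jul 7.
Add 9 hours 10 minutes leg 1 → 10:25 UTC.
Add 5 hours 55 minutes layover in Prague → 16:20 UTC.
Add 1 hour 20 minutes leg 2 → 17:40 UTC.
Lord Howe Island is UTC+10:30, so local arrival = 17:40 + 10:30 = 04:10 on Jul 8.

04:10 on July 8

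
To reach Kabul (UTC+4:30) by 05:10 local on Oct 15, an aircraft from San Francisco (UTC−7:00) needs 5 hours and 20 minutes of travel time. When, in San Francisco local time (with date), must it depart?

12:20 on October 14

Target arrival in UTC: 05:10 − 4:30 = 00:40 on Oct 15.
Subtract 5 hours and 20 minutes → departure 19:20 UTC on Oct 14.
San Francisco is UTC−7:00: 19:20 − 7:00 = 12:20 on Oct 14.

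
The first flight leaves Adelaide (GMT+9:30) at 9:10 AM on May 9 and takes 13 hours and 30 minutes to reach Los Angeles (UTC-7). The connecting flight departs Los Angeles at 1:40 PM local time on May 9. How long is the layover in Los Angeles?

7 hours 30 minutes

Convert departure to UTC: 9:10 AM − 9:30 = 11:40 PM UTC on May 8.
Add 13 hours and 30 minutes flight time → 1:10 PM UTC (May 9).
Los Angeles is UTC−7:00, so local arrival = 1:10 PM − 7:00 = 6:10 AM on May 9.
Layover = 1:40 PM − 6:10 AM = 7 hours 30 minutes.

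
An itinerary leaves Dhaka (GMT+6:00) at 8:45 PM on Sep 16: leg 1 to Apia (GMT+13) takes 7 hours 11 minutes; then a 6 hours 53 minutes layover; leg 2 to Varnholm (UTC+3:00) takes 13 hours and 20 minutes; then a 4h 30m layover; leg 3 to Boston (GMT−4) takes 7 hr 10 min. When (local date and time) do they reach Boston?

1:49 AM on September 18

Convert departure to UTC: 8:45 PM − 6:00 = 2:45 PM UTC on Sep 16.
Add 7 hours 11 minutes leg 1 → 9:56 PM UTC.
Add 6 hours and 53 minutes layover in Apia → 4:49 AM UTC (Sep 17).
Add 13 hours and 20 minutes leg 2 → 6:09 PM UTC.
Add 4 hours 30 minutes layover in Varnholm → 10:39 PM UTC.
Add 7 hours 10 minutes leg 3 → 5:49 AM UTC (Sep 18).
Boston is UTC−4:00, so local arrival = 5:49 AM − 4:00 = 1:49 AM on Sep 18.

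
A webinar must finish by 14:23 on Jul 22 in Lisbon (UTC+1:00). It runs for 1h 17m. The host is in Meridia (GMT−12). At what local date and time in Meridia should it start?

00:06 on July 22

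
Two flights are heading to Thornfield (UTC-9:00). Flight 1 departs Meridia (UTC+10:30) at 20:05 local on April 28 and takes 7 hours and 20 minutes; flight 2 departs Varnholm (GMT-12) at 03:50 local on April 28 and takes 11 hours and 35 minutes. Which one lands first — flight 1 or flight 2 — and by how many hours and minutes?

the first, by 10 hours 30 minutes

Flight 1 in UTC: 20:05 − 10:30 = 09:35 on Apr 28.
+7 hours 20 minutes → arrive 16:55 UTC on Apr 28.
Flight 2 in UTC: 03:50 + 12:00 = 15:50 on Apr 28.
+11 hours 35 minutes → arrive 03:25 UTC on Apr 29.
Flight 1 lands earlier by 10 hours 30 minutes.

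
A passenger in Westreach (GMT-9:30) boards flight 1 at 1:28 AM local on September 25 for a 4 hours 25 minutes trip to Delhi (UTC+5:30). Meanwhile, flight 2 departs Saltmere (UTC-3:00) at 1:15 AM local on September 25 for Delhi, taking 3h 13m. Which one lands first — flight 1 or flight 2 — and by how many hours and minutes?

the second, by 7 hours 55 minutes

Flight 1 in UTC: 1:28 AM + 9:30 = 10:58 AM on Sep 25.
+4 hours and 25 minutes → arrive 3:23 PM UTC on Sep 25.
Flight 2 in UTC: 1:15 AM + 3:00 = 4:15 AM on Sep 25.
+3 hours and 13 minutes → arrive 7:28 AM UTC on Sep 25.
Flight 2 lands earlier by 7 hours 55 minutes.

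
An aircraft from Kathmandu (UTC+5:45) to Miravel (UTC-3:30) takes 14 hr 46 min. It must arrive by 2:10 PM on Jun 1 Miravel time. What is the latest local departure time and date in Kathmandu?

Target arrival in UTC: 2:10 PM + 3:30 = 5:40 PM on Jun 1.
Subtract 14 hours 46 minutes → departure 2:54 AM UTC on Jun 1.
Kathmandu is UTC+5:45: 2:54 AM + 5:45 = 8:39 AM on Jun 1.

8:39 AM on Jun 1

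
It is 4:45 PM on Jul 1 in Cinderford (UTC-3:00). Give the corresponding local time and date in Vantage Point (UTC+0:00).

7:45 PM on Jul 1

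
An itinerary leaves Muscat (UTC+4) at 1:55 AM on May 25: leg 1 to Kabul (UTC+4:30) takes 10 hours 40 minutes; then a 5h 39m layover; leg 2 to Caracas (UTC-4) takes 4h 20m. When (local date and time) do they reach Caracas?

Convert departure to UTC: 1:55 AM − 4:00 = 9:55 PM UTC on May 24.
Add 10 hours 40 minutes leg 1 → 8:35 AM UTC (May 25).
Add 5 hours 39 minutes layover in Kabul → 2:14 PM UTC.
Add 4 hours 20 minutes leg 2 → 6:34 PM UTC.
Caracas is UTC−4:00, so local arrival = 6:34 PM − 4:00 = 2:34 PM on May 25.

2:34 PM on May 25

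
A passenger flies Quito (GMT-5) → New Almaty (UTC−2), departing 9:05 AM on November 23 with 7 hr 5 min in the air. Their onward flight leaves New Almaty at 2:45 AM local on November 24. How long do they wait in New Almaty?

7 hours 35 minutes

Convert departure to UTC: 9:05 AM + 5:00 = 2:05 PM UTC on Nov 23.
Add 7 hours 5 minutes flight time → 9:10 PM UTC.
New Almaty is UTC−2:00, so local arrival = 9:10 PM − 2:00 = 7:10 PM on Nov 23.
Layover = 2:45 AM − 7:10 PM (+1 day) = 7 hours 35 minutes.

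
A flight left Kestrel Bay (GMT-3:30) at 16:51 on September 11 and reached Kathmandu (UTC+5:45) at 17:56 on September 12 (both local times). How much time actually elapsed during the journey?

15 hours 50 minutes

Departure in UTC: 16:51 + 3:30 = 20:21 on Sep 11.
Arrival in UTC: 17:56 − 5:45 = 12:11 on Sep 12.
Elapsed = 12:11 − 20:21 (+1 day) = 15 hours 50 minutes.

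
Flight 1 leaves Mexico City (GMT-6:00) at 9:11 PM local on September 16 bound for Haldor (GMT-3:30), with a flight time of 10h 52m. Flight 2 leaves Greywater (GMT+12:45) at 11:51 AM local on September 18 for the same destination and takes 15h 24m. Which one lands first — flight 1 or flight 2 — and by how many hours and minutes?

Flight 1 in UTC: 9:11 PM + 6:00 = 3:11 AM on Sep 17.
+10 hours and 52 minutes → arrive 2:03 PM UTC on Sep 17.
Flight 2 in UTC: 11:51 AM − 12:45 = 11:06 PM on Sep 17.
+15 hours 24 minutes → arrive 2:30 PM UTC on Sep 18.
Flight 1 lands earlier by 24 hours 27 minutes.

the first, by 24 hours 27 minutes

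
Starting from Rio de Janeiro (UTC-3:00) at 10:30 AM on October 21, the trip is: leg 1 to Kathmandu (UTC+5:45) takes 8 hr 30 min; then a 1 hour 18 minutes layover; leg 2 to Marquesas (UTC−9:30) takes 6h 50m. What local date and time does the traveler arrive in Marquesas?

8:38 PM on October 21

Convert departure to UTC: 10:30 AM + 3:00 = 1:30 PM UTC on Oct 21.
Add 8 hours and 30 minutes leg 1 → 10:00 PM UTC.
Add 1 hour 18 minutes layover in Kathmandu → 11:18 PM UTC.
Add 6 hours 50 minutes leg 2 → 6:08 AM UTC (Oct 22).
Marquesas is UTC−9:30, so local arrival = 6:08 AM − 9:30 = 8:38 PM on Oct 21.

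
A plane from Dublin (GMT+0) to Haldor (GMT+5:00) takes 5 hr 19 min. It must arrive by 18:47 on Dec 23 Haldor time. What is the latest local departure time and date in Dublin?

08:28 on Dec 23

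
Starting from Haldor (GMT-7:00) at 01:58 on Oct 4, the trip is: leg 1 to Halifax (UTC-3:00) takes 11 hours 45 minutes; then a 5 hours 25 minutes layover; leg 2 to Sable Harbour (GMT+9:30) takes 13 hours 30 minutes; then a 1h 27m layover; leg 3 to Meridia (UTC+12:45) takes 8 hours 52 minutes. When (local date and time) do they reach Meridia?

Convert departure to UTC: 01:58 + 7:00 = 08:58 UTC on Oct 4.
Add 11 hours 45 minutes leg 1 → 20:43 UTC.
Add 5 hours 25 minutes layover in Halifax → 02:08 UTC (Oct 5).
Add 13 hours and 30 minutes leg 2 → 15:38 UTC.
Add 1 hour and 27 minutes layover in Sable Harbour → 17:05 UTC.
Add 8 hours 52 minutes leg 3 → 01:57 UTC (Oct 6).
Meridia is UTC+12:45, so local arrival = 01:57 + 12:45 = 14:42 on Oct 6.

14:42 on Oct 6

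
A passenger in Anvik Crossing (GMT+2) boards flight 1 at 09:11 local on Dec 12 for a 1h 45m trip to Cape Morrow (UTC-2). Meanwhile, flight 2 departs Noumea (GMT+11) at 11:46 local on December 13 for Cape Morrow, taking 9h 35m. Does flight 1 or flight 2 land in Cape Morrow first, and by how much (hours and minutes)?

Flight 1 in UTC: 09:11 − 2:00 = 07:11 on Dec 12.
+1 hour and 45 minutes → arrive 08:56 UTC on Dec 12.
Flight 2 in UTC: 11:46 − 11:00 = 00:46 on Dec 13.
+9 hours and 35 minutes → arrive 10:21 UTC on Dec 13.
Flight 1 lands earlier by 25 hours 25 minutes.

the first, by 25 hours 25 minutes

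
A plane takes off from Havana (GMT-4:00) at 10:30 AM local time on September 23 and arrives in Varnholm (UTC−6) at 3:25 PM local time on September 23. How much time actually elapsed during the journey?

6 hours 55 minutes

Varnholm is 2:00 behind Havana.
Clock-face elapsed time (ignoring zones) is 4 hours 55 minutes.
Actual elapsed = 4 hours 55 minutes + 2:00 = 6 hours 55 minutes.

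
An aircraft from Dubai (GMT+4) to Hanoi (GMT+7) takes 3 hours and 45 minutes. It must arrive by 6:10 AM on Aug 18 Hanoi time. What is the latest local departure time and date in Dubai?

Target arrival in UTC: 6:10 AM − 7:00 = 11:10 PM on Aug 17.
Subtract 3 hours and 45 minutes → departure 7:25 PM UTC on Aug 17.
Dubai is UTC+4:00: 7:25 PM + 4:00 = 11:25 PM on Aug 17.

11:25 PM on August 17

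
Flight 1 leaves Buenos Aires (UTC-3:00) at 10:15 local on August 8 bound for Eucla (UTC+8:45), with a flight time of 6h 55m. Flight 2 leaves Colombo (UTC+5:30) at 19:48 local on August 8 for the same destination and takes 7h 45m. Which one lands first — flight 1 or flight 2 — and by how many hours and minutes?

the first, by 1 hour 53 minutes

Flight 1 in UTC: 10:15 + 3:00 = 13:15 on Aug 8.
+6 hours and 55 minutes → arrive 20:10 UTC on Aug 8.
Flight 2 in UTC: 19:48 − 5:30 = 14:18 on Aug 8.
+7 hours 45 minutes → arrive 22:03 UTC on Aug 8.
Flight 1 lands earlier by 1 hour 53 minutes.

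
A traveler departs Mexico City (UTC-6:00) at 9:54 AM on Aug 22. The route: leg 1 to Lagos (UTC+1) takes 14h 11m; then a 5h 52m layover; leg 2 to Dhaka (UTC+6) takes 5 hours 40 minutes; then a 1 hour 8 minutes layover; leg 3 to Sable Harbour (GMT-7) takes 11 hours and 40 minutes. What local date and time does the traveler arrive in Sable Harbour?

11:25 PM on August 23

Convert departure to UTC: 9:54 AM + 6:00 = 3:54 PM UTC on Aug 22.
Add 14 hours 11 minutes leg 1 → 6:05 AM UTC (Aug 23).
Add 5 hours and 52 minutes layover in Lagos → 11:57 AM UTC.
Add 5 hours and 40 minutes leg 2 → 5:37 PM UTC.
Add 1 hour and 8 minutes layover in Dhaka → 6:45 PM UTC.
Add 11 hours and 40 minutes leg 3 → 6:25 AM UTC (Aug 24).
Sable Harbour is UTC−7:00, so local arrival = 6:25 AM − 7:00 = 11:25 PM on Aug 23.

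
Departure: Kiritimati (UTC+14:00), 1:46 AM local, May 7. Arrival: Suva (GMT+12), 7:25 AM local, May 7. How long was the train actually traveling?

7 hours 39 minutes

Departure in UTC: 1:46 AM − 14:00 = 11:46 AM on May 6.
Arrival in UTC: 7:25 AM − 12:00 = 7:25 PM on May 6.
Elapsed = 7:25 PM − 11:46 AM = 7 hours 39 minutes.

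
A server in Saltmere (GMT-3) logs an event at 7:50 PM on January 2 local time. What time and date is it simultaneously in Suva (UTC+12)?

10:50 AM on Jan 3

Suva is 15:00 ahead of Saltmere.
Shift by the zone difference: 7:50 PM + 15:00 = 10:50 AM on Jan 3 in Suva.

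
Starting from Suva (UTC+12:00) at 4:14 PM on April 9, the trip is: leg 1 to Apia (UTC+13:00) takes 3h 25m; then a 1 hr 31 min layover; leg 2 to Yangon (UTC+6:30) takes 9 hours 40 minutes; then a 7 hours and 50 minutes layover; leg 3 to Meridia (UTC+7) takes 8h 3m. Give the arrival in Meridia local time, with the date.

Convert departure to UTC: 4:14 PM − 12:00 = 4:14 AM UTC on Apr 9.
Add 3 hours and 25 minutes leg 1 → 7:39 AM UTC.
Add 1 hour 31 minutes layover in Apia → 9:10 AM UTC.
Add 9 hours 40 minutes leg 2 → 6:50 PM UTC.
Add 7 hours 50 minutes layover in Yangon → 2:40 AM UTC (Apr 10).
Add 8 hours 3 minutes leg 3 → 10:43 AM UTC.
Meridia is UTC+7:00, so local arrival = 10:43 AM + 7:00 = 5:43 PM on Apr 10.

5:43 PM on April 10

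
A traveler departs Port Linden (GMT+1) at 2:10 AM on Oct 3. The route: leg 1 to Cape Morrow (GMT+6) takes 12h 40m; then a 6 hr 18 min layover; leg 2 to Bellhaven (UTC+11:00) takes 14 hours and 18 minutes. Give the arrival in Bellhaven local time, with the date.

9:26 PM on October 4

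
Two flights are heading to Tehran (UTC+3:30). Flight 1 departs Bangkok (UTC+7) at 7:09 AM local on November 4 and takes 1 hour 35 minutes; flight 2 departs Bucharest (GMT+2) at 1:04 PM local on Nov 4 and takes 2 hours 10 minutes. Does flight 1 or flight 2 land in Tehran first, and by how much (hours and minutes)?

Flight 1 in UTC: 7:09 AM − 7:00 = 12:09 AM on Nov 4.
+1 hour 35 minutes → arrive 1:44 AM UTC on Nov 4.
Flight 2 in UTC: 1:04 PM − 2:00 = 11:04 AM on Nov 4.
+2 hours and 10 minutes → arrive 1:14 PM UTC on Nov 4.
Flight 1 lands earlier by 11 hours 30 minutes.

the first, by 11 hours 30 minutes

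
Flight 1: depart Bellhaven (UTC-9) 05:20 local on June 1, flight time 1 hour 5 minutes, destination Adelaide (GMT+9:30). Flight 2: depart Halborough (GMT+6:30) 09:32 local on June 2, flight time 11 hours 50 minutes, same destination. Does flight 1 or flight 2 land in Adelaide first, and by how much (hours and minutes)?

the first, by 23 hours 27 minutes

Flight 1 in UTC: 05:20 + 9:00 = 14:20 on Jun 1.
+1 hour and 5 minutes → arrive 15:25 UTC on Jun 1.
Flight 2 in UTC: 09:32 − 6:30 = 03:02 on Jun 2.
+11 hours and 50 minutes → arrive 14:52 UTC on Jun 2.
Flight 1 lands earlier by 23 hours 27 minutes.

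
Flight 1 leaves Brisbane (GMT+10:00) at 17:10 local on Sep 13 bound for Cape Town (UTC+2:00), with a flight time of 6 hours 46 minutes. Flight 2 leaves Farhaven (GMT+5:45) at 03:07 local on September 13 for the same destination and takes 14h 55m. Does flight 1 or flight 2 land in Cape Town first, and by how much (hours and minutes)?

Flight 1 in UTC: 17:10 − 10:00 = 07:10 on Sep 13.
+6 hours and 46 minutes → arrive 13:56 UTC on Sep 13.
Flight 2 in UTC: 03:07 − 5:45 = 21:22 on Sep 12.
+14 hours and 55 minutes → arrive 12:17 UTC on Sep 13.
Flight 2 lands earlier by 1 hour 39 minutes.

the second, by 1 hour 39 minutes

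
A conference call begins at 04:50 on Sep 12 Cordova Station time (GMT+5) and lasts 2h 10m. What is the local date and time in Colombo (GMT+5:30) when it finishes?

07:30 on September 12

Colombo is 0:30 ahead of Cordova Station.
After 2 hours and 10 minutes it is 07:00 in Cordova Station.
Shift by the zone difference: 07:00 + 0:30 = 07:30 on Sep 12 in Colombo.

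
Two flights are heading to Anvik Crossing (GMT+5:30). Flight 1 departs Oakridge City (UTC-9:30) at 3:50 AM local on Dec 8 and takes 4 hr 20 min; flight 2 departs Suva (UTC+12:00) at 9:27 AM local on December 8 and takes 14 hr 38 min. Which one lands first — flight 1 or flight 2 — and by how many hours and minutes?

Flight 1 in UTC: 3:50 AM + 9:30 = 1:20 PM on Dec 8.
+4 hours and 20 minutes → arrive 5:40 PM UTC on Dec 8.
Flight 2 in UTC: 9:27 AM − 12:00 = 9:27 PM on Dec 7.
+14 hours 38 minutes → arrive 12:05 PM UTC on Dec 8.
Flight 2 lands earlier by 5 hours 35 minutes.

the second, by 5 hours 35 minutes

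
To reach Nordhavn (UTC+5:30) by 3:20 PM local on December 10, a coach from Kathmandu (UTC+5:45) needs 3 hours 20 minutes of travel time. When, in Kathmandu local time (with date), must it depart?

12:15 PM on Dec 10

Target arrival in UTC: 3:20 PM − 5:30 = 9:50 AM on Dec 10.
Subtract 3 hours and 20 minutes → departure 6:30 AM UTC on Dec 10.
Kathmandu is UTC+5:45: 6:30 AM + 5:45 = 12:15 PM on Dec 10.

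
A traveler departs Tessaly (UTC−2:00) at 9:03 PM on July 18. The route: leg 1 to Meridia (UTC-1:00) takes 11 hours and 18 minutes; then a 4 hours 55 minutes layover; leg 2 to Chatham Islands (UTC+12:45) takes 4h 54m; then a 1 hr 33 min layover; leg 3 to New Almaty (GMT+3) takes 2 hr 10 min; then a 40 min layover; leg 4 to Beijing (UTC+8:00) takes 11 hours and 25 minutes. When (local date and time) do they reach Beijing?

Convert departure to UTC: 9:03 PM + 2:00 = 11:03 PM UTC on Jul 18.
Add 11 hours and 18 minutes leg 1 → 10:21 AM UTC (Jul 19).
Add 4 hours 55 minutes layover in Meridia → 3:16 PM UTC.
Add 4 hours and 54 minutes leg 2 → 8:10 PM UTC.
Add 1 hour 33 minutes layover in Chatham Islands → 9:43 PM UTC.
Add 2 hours 10 minutes leg 3 → 11:53 PM UTC.
Add 40 minutes layover in New Almaty → 12:33 AM UTC (Jul 20).
Add 11 hours and 25 minutes leg 4 → 11:58 AM UTC.
Beijing is UTC+8:00, so local arrival = 11:58 AM + 8:00 = 7:58 PM on Jul 20.

7:58 PM on July 20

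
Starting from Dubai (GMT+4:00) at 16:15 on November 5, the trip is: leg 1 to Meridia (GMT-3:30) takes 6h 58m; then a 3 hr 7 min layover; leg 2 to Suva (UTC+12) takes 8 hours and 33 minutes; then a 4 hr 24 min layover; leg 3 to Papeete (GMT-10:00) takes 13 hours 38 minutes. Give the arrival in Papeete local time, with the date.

Convert departure to UTC: 16:15 − 4:00 = 12:15 UTC on Nov 5.
Add 6 hours 58 minutes leg 1 → 19:13 UTC.
Add 3 hours and 7 minutes layover in Meridia → 22:20 UTC.
Add 8 hours 33 minutes leg 2 → 06:53 UTC (Nov 6).
Add 4 hours 24 minutes layover in Suva → 11:17 UTC.
Add 13 hours and 38 minutes leg 3 → 00:55 UTC (Nov 7).
Papeete is UTC−10:00, so local arrival = 00:55 − 10:00 = 14:55 on Nov 6.

14:55 on November 6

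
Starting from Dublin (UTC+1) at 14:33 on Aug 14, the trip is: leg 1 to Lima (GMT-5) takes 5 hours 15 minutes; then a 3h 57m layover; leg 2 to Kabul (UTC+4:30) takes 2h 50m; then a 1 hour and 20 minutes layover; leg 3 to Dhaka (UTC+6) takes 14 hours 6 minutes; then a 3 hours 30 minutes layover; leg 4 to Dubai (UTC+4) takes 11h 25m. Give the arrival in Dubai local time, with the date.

Convert departure to UTC: 14:33 − 1:00 = 13:33 UTC on Aug 14.
Add 5 hours 15 minutes leg 1 → 18:48 UTC.
Add 3 hours 57 minutes layover in Lima → 22:45 UTC.
Add 2 hours and 50 minutes leg 2 → 01:35 UTC (Aug 15).
Add 1 hour 20 minutes layover in Kabul → 02:55 UTC.
Add 14 hours and 6 minutes leg 3 → 17:01 UTC.
Add 3 hours and 30 minutes layover in Dhaka → 20:31 UTC.
Add 11 hours and 25 minutes leg 4 → 07:56 UTC (Aug 16).
Dubai is UTC+4:00, so local arrival = 07:56 + 4:00 = 11:56 on Aug 16.

11:56 on August 16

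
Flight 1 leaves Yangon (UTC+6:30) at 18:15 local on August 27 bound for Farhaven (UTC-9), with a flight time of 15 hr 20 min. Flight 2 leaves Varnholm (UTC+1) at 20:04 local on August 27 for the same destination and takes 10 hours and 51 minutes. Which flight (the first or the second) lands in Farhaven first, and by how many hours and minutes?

the first, by 2 hours 50 minutes

Flight 1 in UTC: 18:15 − 6:30 = 11:45 on Aug 27.
+15 hours and 20 minutes → arrive 03:05 UTC on Aug 28.
Flight 2 in UTC: 20:04 − 1:00 = 19:04 on Aug 27.
+10 hours and 51 minutes → arrive 05:55 UTC on Aug 28.
Flight 1 lands earlier by 2 hours 50 minutes.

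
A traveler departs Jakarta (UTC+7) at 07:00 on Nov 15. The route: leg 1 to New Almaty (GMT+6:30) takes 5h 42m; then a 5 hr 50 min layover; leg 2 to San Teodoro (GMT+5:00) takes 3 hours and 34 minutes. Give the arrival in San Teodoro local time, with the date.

20:06 on Nov 15

Convert departure to UTC: 07:00 − 7:00 = 00:00 UTC on Nov 15.
Add 5 hours and 42 minutes leg 1 → 05:42 UTC.
Add 5 hours and 50 minutes layover in New Almaty → 11:32 UTC.
Add 3 hours and 34 minutes leg 2 → 15:06 UTC.
San Teodoro is UTC+5:00, so local arrival = 15:06 + 5:00 = 20:06 on Nov 15.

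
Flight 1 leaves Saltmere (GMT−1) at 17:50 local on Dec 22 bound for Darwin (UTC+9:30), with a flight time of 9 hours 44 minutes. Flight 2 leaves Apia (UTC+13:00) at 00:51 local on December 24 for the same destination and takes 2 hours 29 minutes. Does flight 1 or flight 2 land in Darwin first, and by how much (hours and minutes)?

the first, by 9 hours 46 minutes

Flight 1 in UTC: 17:50 + 1:00 = 18:50 on Dec 22.
+9 hours and 44 minutes → arrive 04:34 UTC on Dec 23.
Flight 2 in UTC: 00:51 − 13:00 = 11:51 on Dec 23.
+2 hours 29 minutes → arrive 14:20 UTC on Dec 23.
Flight 1 lands earlier by 9 hours 46 minutes.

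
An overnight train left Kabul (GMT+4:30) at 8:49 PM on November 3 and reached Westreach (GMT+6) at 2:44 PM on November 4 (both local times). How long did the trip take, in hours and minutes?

Departure in UTC: 8:49 PM − 4:30 = 4:19 PM on Nov 3.
Arrival in UTC: 2:44 PM − 6:00 = 8:44 AM on Nov 4.
Elapsed = 8:44 AM − 4:19 PM (+1 day) = 16 hours 25 minutes.

16 hours 25 minutes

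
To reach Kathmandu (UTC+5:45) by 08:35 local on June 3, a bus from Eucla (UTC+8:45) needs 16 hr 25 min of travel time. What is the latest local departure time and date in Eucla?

19:10 on June 2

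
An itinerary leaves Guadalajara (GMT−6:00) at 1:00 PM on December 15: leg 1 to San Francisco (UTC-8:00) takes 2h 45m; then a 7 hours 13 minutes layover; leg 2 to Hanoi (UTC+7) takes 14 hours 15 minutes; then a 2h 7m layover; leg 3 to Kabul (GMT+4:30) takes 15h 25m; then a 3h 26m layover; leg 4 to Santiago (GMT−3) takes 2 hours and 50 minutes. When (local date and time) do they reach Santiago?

Convert departure to UTC: 1:00 PM + 6:00 = 7:00 PM UTC on Dec 15.
Add 2 hours 45 minutes leg 1 → 9:45 PM UTC.
Add 7 hours and 13 minutes layover in San Francisco → 4:58 AM UTC (Dec 16).
Add 14 hours and 15 minutes leg 2 → 7:13 PM UTC.
Add 2 hours 7 minutes layover in Hanoi → 9:20 PM UTC.
Add 15 hours and 25 minutes leg 3 → 12:45 PM UTC (Dec 17).
Add 3 hours and 26 minutes layover in Kabul → 4:11 PM UTC.
Add 2 hours 50 minutes leg 4 → 7:01 PM UTC.
Santiago is UTC−3:00, so local arrival = 7:01 PM − 3:00 = 4:01 PM on Dec 17.

4:01 PM on December 17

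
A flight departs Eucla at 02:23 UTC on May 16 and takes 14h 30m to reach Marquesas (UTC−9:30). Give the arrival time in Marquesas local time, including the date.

Departure is given in UTC: 02:23 on May 16.
Add 14 hours 30 minutes → 16:53 UTC.
Marquesas is UTC−9:30: 16:53 − 9:30 = 07:23 on May 16.

07:23 on May 16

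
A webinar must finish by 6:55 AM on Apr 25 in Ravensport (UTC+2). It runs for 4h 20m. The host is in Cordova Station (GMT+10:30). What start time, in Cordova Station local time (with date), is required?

11:05 AM on Apr 25

Target end time in UTC: 6:55 AM − 2:00 = 4:55 AM on Apr 25.
Subtract 4 hours and 20 minutes → start 12:35 AM UTC on Apr 25.
Cordova Station is UTC+10:30: 12:35 AM + 10:30 = 11:05 AM on Apr 25.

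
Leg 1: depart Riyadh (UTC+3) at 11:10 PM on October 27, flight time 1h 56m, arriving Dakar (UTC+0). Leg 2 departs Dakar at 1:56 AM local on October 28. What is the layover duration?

Convert departure to UTC: 11:10 PM − 3:00 = 8:10 PM UTC on Oct 27.
Add 1 hour 56 minutes flight time → 10:06 PM UTC.
Dakar is UTC+0, so local arrival is the same: 10:06 PM on Oct 27.
Layover = 1:56 AM − 10:06 PM (+1 day) = 3 hours 50 minutes.

3 hours 50 minutes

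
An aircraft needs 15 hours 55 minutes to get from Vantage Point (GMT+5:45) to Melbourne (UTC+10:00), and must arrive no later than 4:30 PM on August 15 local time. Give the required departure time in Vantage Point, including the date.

Target arrival in UTC: 4:30 PM − 10:00 = 6:30 AM on Aug 15.
Subtract 15 hours 55 minutes → departure 2:35 PM UTC on Aug 14.
Vantage Point is UTC+5:45: 2:35 PM + 5:45 = 8:20 PM on Aug 14.

8:20 PM on August 14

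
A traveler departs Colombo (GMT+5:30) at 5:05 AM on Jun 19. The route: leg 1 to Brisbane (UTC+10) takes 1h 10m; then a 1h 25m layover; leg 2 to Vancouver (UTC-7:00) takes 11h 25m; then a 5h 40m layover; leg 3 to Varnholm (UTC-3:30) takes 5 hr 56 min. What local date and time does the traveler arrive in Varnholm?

Convert departure to UTC: 5:05 AM − 5:30 = 11:35 PM UTC on Jun 18.
Add 1 hour and 10 minutes leg 1 → 12:45 AM UTC (Jun 19).
Add 1 hour 25 minutes layover in Brisbane → 2:10 AM UTC.
Add 11 hours and 25 minutes leg 2 → 1:35 PM UTC.
Add 5 hours and 40 minutes layover in Vancouver → 7:15 PM UTC.
Add 5 hours and 56 minutes leg 3 → 1:11 AM UTC (Jun 20).
Varnholm is UTC−3:30, so local arrival = 1:11 AM − 3:30 = 9:41 PM on Jun 19.

9:41 PM on June 19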